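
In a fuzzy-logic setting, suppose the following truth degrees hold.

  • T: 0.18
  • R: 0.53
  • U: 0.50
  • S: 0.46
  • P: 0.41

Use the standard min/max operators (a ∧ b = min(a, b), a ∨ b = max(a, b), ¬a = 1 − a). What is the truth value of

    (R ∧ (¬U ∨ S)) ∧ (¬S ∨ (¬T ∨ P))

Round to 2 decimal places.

¬U = 1 − 0.50 = 0.50
¬U ∨ S = max(a, b) on (0.50, 0.46) = 0.50
R ∧ (¬U ∨ S) = min(a, b) on (0.53, 0.50) = 0.50
¬S = 1 − 0.46 = 0.54
¬T = 1 − 0.18 = 0.82
¬T ∨ P = max(a, b) on (0.82, 0.41) = 0.82
¬S ∨ (¬T ∨ P) = max(a, b) on (0.54, 0.82) = 0.82
(R ∧ (¬U ∨ S)) ∧ (¬S ∨ (¬T ∨ P)) = min(a, b) on (0.50, 0.82) = 0.50

0.50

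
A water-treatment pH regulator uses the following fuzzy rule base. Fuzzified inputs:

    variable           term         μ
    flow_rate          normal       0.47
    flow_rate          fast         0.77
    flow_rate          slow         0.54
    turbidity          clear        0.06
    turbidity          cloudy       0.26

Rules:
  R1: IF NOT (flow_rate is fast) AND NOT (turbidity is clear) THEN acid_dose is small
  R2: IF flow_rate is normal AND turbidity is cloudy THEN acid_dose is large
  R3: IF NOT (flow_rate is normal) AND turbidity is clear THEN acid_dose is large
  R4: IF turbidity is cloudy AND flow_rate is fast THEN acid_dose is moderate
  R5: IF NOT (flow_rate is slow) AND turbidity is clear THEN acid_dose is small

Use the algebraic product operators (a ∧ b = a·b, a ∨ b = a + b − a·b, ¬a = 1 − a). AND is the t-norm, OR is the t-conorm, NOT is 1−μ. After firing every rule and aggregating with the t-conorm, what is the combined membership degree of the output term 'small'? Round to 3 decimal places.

0.238

R1: ¬fast=1−0.77=0.23, ¬clear=1−0.06=0.94; AND[a·b] → w = 0.2162
R2: normal=0.47, cloudy=0.26; AND[a·b] → w = 0.1222
R3: ¬normal=1−0.47=0.53, clear=0.06; AND[a·b] → w = 0.0318
R4: cloudy=0.26, fast=0.77; AND[a·b] → w = 0.2002
R5: ¬slow=1−0.54=0.46, clear=0.06; AND[a·b] → w = 0.0276
Rules with consequent 'small': {R1, R5} → strengths 0.2162, 0.0276
Aggregate via t-conorm [a + b − a·b]: 0.2378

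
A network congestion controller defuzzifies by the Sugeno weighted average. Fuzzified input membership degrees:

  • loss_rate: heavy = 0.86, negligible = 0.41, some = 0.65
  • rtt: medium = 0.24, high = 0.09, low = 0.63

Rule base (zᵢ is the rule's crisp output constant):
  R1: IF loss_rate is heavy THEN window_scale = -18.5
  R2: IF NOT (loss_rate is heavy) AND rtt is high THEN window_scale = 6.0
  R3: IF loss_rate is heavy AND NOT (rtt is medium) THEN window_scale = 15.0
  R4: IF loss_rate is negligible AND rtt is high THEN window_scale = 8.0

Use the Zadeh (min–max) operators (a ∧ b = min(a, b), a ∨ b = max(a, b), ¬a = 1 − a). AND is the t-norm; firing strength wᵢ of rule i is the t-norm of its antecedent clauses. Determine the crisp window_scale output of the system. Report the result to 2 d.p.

R1 (z=-18.5): heavy=0.86 → w = 0.86
R2 (z=6.0): ¬heavy=1−0.86=0.14, high=0.09; AND[min(a, b)] → w = 0.09
R3 (z=15.0): heavy=0.86, ¬medium=1−0.24=0.76; AND[min(a, b)] → w = 0.76
R4 (z=8.0): negligible=0.41, high=0.09; AND[min(a, b)] → w = 0.09
Weighted average = (0.86·-18.5 + 0.09·6.0 + 0.76·15.0 + 0.09·8.0) / (0.86 + 0.09 + 0.76 + 0.09)
  = -3.2500 / 1.8000 = -1.81

-1.81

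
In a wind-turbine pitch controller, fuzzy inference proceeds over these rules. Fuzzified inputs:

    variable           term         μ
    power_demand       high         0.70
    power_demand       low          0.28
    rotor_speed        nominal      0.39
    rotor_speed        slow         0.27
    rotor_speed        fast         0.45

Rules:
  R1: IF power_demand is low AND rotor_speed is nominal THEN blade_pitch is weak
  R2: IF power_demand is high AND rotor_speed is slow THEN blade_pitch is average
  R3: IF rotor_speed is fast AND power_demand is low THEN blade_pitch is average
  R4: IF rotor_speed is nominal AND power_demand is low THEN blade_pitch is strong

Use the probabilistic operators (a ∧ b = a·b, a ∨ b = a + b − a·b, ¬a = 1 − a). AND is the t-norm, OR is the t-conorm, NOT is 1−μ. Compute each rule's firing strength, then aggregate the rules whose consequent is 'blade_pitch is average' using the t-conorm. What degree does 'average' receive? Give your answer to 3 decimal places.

R1: low=0.28, nominal=0.39; AND[a·b] → w = 0.1092
R2: high=0.70, slow=0.27; AND[a·b] → w = 0.1890
R3: fast=0.45, low=0.28; AND[a·b] → w = 0.1260
R4: nominal=0.39, low=0.28; AND[a·b] → w = 0.1092
Rules with consequent 'average': {R2, R3} → strengths 0.1890, 0.1260
Aggregate via t-conorm [a + b − a·b]: 0.2912

0.291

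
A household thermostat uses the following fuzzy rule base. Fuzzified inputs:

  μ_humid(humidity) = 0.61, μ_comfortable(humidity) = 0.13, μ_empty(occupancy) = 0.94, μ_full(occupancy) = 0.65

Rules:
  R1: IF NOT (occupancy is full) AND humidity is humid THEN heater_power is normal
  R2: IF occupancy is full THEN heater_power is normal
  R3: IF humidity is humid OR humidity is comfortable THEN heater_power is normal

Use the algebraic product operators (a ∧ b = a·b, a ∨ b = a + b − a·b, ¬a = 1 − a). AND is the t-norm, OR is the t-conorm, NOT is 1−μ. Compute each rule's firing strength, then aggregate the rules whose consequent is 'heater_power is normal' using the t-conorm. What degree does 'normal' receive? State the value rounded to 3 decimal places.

R1: ¬full=1−0.65=0.35, humid=0.61; AND[a·b] → w = 0.2135
R2: full=0.65 → w = 0.6500
R3: humid=0.61, comfortable=0.13; OR[a + b − a·b] → w = 0.6607
Rules with consequent 'normal': {R1, R2, R3} → strengths 0.2135, 0.6500, 0.6607
Aggregate via t-conorm [a + b − a·b]: 0.9066

0.907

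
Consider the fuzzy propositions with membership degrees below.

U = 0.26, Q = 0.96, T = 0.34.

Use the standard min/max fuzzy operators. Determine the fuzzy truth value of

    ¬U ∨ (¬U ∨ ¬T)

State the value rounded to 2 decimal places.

¬U = 1 − 0.26 = 0.74
¬U = 1 − 0.26 = 0.74
¬T = 1 − 0.34 = 0.66
¬U ∨ ¬T = max(a, b) on (0.74, 0.66) = 0.74
¬U ∨ (¬U ∨ ¬T) = max(a, b) on (0.74, 0.74) = 0.74

0.74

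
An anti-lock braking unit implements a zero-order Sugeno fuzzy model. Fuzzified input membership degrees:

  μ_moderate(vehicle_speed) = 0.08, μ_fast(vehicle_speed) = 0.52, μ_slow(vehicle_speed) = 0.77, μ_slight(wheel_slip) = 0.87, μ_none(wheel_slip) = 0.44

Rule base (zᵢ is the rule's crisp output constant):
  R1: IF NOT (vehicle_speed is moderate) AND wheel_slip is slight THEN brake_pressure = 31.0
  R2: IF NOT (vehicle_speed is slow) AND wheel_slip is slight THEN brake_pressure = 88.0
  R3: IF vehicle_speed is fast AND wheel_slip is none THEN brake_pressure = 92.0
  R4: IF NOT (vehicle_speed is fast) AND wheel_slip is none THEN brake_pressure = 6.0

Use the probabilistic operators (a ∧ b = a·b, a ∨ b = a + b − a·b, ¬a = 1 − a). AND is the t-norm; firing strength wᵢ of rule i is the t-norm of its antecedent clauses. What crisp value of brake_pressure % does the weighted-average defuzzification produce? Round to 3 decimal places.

R1 (z=31.0): ¬moderate=1−0.08=0.92, slight=0.87; AND[a·b] → w = 0.8004
R2 (z=88.0): ¬slow=1−0.77=0.23, slight=0.87; AND[a·b] → w = 0.2001
R3 (z=92.0): fast=0.52, none=0.44; AND[a·b] → w = 0.2288
R4 (z=6.0): ¬fast=1−0.52=0.48, none=0.44; AND[a·b] → w = 0.2112
Weighted average = (0.8004·31.0 + 0.2001·88.0 + 0.2288·92.0 + 0.2112·6.0) / (0.8004 + 0.2001 + 0.2288 + 0.2112)
  = 64.7380 / 1.4405 = 44.941

44.941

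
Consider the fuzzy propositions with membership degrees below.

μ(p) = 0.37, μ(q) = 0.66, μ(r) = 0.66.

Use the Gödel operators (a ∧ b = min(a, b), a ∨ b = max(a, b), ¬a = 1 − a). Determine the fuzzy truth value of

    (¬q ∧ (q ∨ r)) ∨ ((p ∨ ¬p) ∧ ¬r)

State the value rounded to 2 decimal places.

¬q = 1 − 0.66 = 0.34
q ∨ r = max(a, b) on (0.66, 0.66) = 0.66
¬q ∧ (q ∨ r) = min(a, b) on (0.34, 0.66) = 0.34
¬p = 1 − 0.37 = 0.63
p ∨ ¬p = max(a, b) on (0.37, 0.63) = 0.63
¬r = 1 − 0.66 = 0.34
(p ∨ ¬p) ∧ ¬r = min(a, b) on (0.63, 0.34) = 0.34
(¬q ∧ (q ∨ r)) ∨ ((p ∨ ¬p) ∧ ¬r) = max(a, b) on (0.34, 0.34) = 0.34

0.34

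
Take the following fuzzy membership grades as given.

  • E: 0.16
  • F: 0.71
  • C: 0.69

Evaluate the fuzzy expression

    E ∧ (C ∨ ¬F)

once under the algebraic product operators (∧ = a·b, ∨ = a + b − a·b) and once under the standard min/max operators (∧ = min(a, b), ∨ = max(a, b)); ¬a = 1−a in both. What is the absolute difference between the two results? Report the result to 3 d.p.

0.035

Under algebraic product:
  ¬F = 1 − 0.7100 = 0.2900
  C ∨ ¬F = a + b − a·b on (0.6900, 0.2900) = 0.7799
  E ∧ (C ∨ ¬F) = a·b on (0.1600, 0.7799) = 0.1248
  → value = 0.1248
Under standard min/max:
  ¬F = 1 − 0.71 = 0.29
  C ∨ ¬F = max(a, b) on (0.69, 0.29) = 0.69
  E ∧ (C ∨ ¬F) = min(a, b) on (0.16, 0.69) = 0.16
  → value = 0.1600
|0.1248 − 0.1600| = 0.035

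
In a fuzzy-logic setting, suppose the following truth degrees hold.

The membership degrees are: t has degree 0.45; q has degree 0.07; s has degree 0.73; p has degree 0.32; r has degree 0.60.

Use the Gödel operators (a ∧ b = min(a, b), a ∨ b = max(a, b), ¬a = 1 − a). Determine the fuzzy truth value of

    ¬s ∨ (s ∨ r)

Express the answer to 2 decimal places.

0.73

¬s = 1 − 0.73 = 0.27
s ∨ r = max(a, b) on (0.73, 0.60) = 0.73
¬s ∨ (s ∨ r) = max(a, b) on (0.27, 0.73) = 0.73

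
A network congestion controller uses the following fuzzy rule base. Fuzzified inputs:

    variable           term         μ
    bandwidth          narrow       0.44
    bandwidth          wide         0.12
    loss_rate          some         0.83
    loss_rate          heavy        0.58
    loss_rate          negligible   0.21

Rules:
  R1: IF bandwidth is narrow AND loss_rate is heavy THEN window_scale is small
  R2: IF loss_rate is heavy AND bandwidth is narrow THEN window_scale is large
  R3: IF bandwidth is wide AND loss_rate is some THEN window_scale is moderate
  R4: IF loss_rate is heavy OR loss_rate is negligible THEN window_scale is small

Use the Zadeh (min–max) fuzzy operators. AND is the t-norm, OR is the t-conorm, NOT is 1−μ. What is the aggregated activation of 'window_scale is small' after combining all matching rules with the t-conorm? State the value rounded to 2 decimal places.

R1: narrow=0.44, heavy=0.58; AND[min(a, b)] → w = 0.44
R2: heavy=0.58, narrow=0.44; AND[min(a, b)] → w = 0.44
R3: wide=0.12, some=0.83; AND[min(a, b)] → w = 0.12
R4: heavy=0.58, negligible=0.21; OR[max(a, b)] → w = 0.58
Rules with consequent 'small': {R1, R4} → strengths 0.44, 0.58
Aggregate via t-conorm [max(a, b)]: 0.58

0.58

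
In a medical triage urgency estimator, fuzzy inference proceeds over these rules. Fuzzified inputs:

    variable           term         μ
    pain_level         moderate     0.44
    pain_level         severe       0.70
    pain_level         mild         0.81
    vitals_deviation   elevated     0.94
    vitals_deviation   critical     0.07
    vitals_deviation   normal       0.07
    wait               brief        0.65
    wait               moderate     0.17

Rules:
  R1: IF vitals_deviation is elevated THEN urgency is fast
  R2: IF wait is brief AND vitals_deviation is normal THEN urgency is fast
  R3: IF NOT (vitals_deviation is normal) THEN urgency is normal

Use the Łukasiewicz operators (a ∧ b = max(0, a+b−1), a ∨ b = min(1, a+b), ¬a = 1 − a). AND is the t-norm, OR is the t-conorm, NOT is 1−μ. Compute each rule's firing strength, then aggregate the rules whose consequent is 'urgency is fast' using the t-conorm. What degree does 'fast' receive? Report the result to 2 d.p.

R1: elevated=0.94 → w = 0.94
R2: brief=0.65, normal=0.07; AND[max(0, a+b−1)] → w = 0.00
R3: ¬normal=1−0.07=0.93 → w = 0.93
Rules with consequent 'fast': {R1, R2} → strengths 0.94, 0.00
Aggregate via t-conorm [min(1, a+b)]: 0.94

0.94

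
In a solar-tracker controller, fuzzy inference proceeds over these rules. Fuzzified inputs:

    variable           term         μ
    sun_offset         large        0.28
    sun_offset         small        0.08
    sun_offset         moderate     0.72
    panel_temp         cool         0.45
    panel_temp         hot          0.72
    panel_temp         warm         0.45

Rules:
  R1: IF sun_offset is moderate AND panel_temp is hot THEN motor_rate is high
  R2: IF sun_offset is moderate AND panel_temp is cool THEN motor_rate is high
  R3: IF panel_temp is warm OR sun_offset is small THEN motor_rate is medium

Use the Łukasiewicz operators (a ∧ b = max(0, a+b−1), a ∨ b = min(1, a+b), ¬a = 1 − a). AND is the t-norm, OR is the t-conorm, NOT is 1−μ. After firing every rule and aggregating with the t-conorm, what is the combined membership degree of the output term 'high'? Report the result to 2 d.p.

R1: moderate=0.72, hot=0.72; AND[max(0, a+b−1)] → w = 0.44
R2: moderate=0.72, cool=0.45; AND[max(0, a+b−1)] → w = 0.17
R3: warm=0.45, small=0.08; OR[min(1, a+b)] → w = 0.53
Rules with consequent 'high': {R1, R2} → strengths 0.44, 0.17
Aggregate via t-conorm [min(1, a+b)]: 0.61

0.61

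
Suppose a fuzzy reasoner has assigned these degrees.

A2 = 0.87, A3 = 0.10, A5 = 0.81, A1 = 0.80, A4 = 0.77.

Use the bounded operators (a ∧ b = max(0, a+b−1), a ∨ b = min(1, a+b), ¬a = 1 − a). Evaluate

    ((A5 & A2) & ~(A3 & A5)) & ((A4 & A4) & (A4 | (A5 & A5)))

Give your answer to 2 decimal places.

0.22

A5 & A2 = max(0, a+b−1) on (0.81, 0.87) = 0.68
A3 & A5 = max(0, a+b−1) on (0.10, 0.81) = 0.00
~(A3 & A5) = 1 − 0.00 = 1.00
(A5 & A2) & ~(A3 & A5) = max(0, a+b−1) on (0.68, 1.00) = 0.68
A4 & A4 = max(0, a+b−1) on (0.77, 0.77) = 0.54
A5 & A5 = max(0, a+b−1) on (0.81, 0.81) = 0.62
A4 | (A5 & A5) = min(1, a+b) on (0.77, 0.62) = 1.00
(A4 & A4) & (A4 | (A5 & A5)) = max(0, a+b−1) on (0.54, 1.00) = 0.54
((A5 & A2) & ~(A3 & A5)) & ((A4 & A4) & (A4 | (A5 & A5))) = max(0, a+b−1) on (0.68, 0.54) = 0.22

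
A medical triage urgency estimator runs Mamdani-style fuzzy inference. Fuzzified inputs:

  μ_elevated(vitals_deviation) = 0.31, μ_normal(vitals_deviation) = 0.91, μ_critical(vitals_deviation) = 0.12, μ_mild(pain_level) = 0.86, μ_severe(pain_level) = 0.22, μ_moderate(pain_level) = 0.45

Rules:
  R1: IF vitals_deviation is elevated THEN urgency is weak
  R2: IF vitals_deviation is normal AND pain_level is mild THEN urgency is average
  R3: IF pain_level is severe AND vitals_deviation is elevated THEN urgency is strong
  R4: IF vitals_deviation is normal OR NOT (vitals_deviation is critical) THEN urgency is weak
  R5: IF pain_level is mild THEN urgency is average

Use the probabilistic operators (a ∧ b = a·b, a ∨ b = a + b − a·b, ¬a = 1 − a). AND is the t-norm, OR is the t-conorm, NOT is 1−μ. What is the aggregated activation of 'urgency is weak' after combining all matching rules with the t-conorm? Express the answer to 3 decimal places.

0.993

R1: elevated=0.31 → w = 0.3100
R2: normal=0.91, mild=0.86; AND[a·b] → w = 0.7826
R3: severe=0.22, elevated=0.31; AND[a·b] → w = 0.0682
R4: normal=0.91, ¬critical=1−0.12=0.88; OR[a + b − a·b] → w = 0.9892
R5: mild=0.86 → w = 0.8600
Rules with consequent 'weak': {R1, R4} → strengths 0.3100, 0.9892
Aggregate via t-conorm [a + b − a·b]: 0.9925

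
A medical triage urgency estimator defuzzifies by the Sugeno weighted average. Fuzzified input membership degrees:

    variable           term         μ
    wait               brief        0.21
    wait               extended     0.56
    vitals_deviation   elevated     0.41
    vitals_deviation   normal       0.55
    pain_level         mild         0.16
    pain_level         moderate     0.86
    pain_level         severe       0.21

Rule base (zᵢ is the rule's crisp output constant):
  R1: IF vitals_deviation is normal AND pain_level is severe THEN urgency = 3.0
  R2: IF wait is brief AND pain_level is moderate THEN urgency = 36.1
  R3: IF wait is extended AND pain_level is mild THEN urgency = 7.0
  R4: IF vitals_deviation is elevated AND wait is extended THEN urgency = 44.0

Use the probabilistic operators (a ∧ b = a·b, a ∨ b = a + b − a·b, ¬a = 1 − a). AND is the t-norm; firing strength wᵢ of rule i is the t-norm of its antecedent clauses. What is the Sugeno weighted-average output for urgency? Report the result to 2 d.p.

R1 (z=3.0): normal=0.55, severe=0.21; AND[a·b] → w = 0.1155
R2 (z=36.1): brief=0.21, moderate=0.86; AND[a·b] → w = 0.1806
R3 (z=7.0): extended=0.56, mild=0.16; AND[a·b] → w = 0.0896
R4 (z=44.0): elevated=0.41, extended=0.56; AND[a·b] → w = 0.2296
Weighted average = (0.1155·3.0 + 0.1806·36.1 + 0.0896·7.0 + 0.2296·44.0) / (0.1155 + 0.1806 + 0.0896 + 0.2296)
  = 17.5958 / 0.6153 = 28.60

28.60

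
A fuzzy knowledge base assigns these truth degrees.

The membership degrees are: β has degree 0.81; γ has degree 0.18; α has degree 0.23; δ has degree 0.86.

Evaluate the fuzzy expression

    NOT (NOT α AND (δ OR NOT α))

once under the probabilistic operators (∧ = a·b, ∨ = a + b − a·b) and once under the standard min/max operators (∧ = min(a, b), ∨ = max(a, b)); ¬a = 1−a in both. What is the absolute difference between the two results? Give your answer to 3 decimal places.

Under probabilistic:
  NOT α = 1 − 0.2300 = 0.7700
  NOT α = 1 − 0.2300 = 0.7700
  δ OR NOT α = a + b − a·b on (0.8600, 0.7700) = 0.9678
  NOT α AND (δ OR NOT α) = a·b on (0.7700, 0.9678) = 0.7452
  NOT (NOT α AND (δ OR NOT α)) = 1 − 0.7452 = 0.2548
  → value = 0.2548
Under standard min/max:
  NOT α = 1 − 0.23 = 0.77
  NOT α = 1 − 0.23 = 0.77
  δ OR NOT α = max(a, b) on (0.86, 0.77) = 0.86
  NOT α AND (δ OR NOT α) = min(a, b) on (0.77, 0.86) = 0.77
  NOT (NOT α AND (δ OR NOT α)) = 1 − 0.77 = 0.23
  → value = 0.2300
|0.2548 − 0.2300| = 0.025

0.025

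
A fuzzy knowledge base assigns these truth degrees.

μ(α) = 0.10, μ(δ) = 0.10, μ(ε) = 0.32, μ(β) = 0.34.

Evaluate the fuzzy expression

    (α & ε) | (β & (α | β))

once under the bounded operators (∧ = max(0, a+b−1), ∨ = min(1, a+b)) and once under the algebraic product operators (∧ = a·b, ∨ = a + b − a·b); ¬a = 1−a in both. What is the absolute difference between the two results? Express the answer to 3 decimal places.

Under bounded:
  α & ε = max(0, a+b−1) on (0.10, 0.32) = 0.00
  α | β = min(1, a+b) on (0.10, 0.34) = 0.44
  β & (α | β) = max(0, a+b−1) on (0.34, 0.44) = 0.00
  (α & ε) | (β & (α | β)) = min(1, a+b) on (0.00, 0.00) = 0.00
  → value = 0.0000
Under algebraic product:
  α & ε = a·b on (0.1000, 0.3200) = 0.0320
  α | β = a + b − a·b on (0.1000, 0.3400) = 0.4060
  β & (α | β) = a·b on (0.3400, 0.4060) = 0.1380
  (α & ε) | (β & (α | β)) = a + b − a·b on (0.0320, 0.1380) = 0.1656
  → value = 0.1656
|0.0000 − 0.1656| = 0.166

0.166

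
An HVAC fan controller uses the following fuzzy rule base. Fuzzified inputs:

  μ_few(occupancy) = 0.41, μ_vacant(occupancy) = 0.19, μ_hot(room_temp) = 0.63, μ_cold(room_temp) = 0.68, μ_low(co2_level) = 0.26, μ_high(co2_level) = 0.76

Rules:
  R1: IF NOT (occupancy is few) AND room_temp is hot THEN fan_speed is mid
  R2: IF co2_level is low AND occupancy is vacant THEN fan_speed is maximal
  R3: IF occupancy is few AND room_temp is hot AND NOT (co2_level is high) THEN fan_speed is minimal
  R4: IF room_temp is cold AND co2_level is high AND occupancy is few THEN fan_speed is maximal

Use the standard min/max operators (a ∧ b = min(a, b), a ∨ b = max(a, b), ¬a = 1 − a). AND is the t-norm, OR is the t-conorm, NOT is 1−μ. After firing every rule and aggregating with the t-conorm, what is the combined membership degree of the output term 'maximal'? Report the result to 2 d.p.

0.41

R1: ¬few=1−0.41=0.59, hot=0.63; AND[min(a, b)] → w = 0.59
R2: low=0.26, vacant=0.19; AND[min(a, b)] → w = 0.19
R3: few=0.41, hot=0.63, ¬high=1−0.76=0.24; AND[min(a, b)] → w = 0.24
R4: cold=0.68, high=0.76, few=0.41; AND[min(a, b)] → w = 0.41
Rules with consequent 'maximal': {R2, R4} → strengths 0.19, 0.41
Aggregate via t-conorm [max(a, b)]: 0.41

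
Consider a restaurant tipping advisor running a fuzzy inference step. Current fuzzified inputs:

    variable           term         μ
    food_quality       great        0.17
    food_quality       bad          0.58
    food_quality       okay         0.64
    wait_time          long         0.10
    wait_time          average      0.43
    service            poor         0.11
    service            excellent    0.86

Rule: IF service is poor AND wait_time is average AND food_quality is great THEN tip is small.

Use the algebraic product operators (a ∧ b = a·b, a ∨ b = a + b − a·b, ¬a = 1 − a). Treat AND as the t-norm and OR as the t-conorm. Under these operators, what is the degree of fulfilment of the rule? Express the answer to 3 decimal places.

firing strength: poor=0.11, average=0.43, great=0.17; AND[a·b] → w = 0.0080

0.008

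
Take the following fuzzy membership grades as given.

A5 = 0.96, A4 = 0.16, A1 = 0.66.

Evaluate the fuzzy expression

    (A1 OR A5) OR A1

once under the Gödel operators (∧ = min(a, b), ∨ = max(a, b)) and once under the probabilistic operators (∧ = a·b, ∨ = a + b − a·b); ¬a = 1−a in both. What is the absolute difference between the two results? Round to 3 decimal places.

0.035

Under Gödel:
  A1 OR A5 = max(a, b) on (0.66, 0.96) = 0.96
  (A1 OR A5) OR A1 = max(a, b) on (0.96, 0.66) = 0.96
  → value = 0.9600
Under probabilistic:
  A1 OR A5 = a + b − a·b on (0.6600, 0.9600) = 0.9864
  (A1 OR A5) OR A1 = a + b − a·b on (0.9864, 0.6600) = 0.9954
  → value = 0.9954
|0.9600 − 0.9954| = 0.035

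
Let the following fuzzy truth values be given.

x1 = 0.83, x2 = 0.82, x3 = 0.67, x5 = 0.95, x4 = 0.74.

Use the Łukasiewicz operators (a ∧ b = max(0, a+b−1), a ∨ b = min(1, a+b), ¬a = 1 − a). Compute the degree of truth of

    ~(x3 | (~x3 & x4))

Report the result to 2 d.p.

~x3 = 1 − 0.67 = 0.33
~x3 & x4 = max(0, a+b−1) on (0.33, 0.74) = 0.07
x3 | (~x3 & x4) = min(1, a+b) on (0.67, 0.07) = 0.74
~(x3 | (~x3 & x4)) = 1 − 0.74 = 0.26

0.26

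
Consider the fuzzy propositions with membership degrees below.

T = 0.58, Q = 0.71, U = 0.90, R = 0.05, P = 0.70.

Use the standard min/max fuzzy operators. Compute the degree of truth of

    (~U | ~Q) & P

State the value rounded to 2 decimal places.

~U = 1 − 0.90 = 0.10
~Q = 1 − 0.71 = 0.29
~U | ~Q = max(a, b) on (0.10, 0.29) = 0.29
(~U | ~Q) & P = min(a, b) on (0.29, 0.70) = 0.29

0.29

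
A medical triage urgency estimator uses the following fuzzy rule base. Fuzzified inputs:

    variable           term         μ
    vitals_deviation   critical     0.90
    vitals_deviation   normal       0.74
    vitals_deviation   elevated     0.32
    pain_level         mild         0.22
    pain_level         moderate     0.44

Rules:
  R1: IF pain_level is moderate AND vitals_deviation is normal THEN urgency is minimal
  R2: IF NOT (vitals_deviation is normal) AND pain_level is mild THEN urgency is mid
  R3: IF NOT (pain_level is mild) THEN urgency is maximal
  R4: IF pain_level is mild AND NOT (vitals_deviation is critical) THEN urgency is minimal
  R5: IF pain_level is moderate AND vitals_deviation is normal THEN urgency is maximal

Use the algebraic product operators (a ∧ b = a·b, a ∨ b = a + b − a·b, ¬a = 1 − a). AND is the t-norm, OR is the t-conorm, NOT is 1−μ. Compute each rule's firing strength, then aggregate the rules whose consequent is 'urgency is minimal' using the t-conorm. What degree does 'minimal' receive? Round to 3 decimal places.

0.340

R1: moderate=0.44, normal=0.74; AND[a·b] → w = 0.3256
R2: ¬normal=1−0.74=0.26, mild=0.22; AND[a·b] → w = 0.0572
R3: ¬mild=1−0.22=0.78 → w = 0.7800
R4: mild=0.22, ¬critical=1−0.90=0.10; AND[a·b] → w = 0.0220
R5: moderate=0.44, normal=0.74; AND[a·b] → w = 0.3256
Rules with consequent 'minimal': {R1, R4} → strengths 0.3256, 0.0220
Aggregate via t-conorm [a + b − a·b]: 0.3404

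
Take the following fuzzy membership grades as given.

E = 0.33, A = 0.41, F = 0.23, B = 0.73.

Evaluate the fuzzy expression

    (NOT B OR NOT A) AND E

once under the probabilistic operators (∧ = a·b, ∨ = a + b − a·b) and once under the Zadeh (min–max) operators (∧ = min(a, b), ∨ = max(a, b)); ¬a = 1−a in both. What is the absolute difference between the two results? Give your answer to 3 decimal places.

0.099

Under probabilistic:
  NOT B = 1 − 0.7300 = 0.2700
  NOT A = 1 − 0.4100 = 0.5900
  NOT B OR NOT A = a + b − a·b on (0.2700, 0.5900) = 0.7007
  (NOT B OR NOT A) AND E = a·b on (0.7007, 0.3300) = 0.2312
  → value = 0.2312
Under Zadeh (min–max):
  NOT B = 1 − 0.73 = 0.27
  NOT A = 1 − 0.41 = 0.59
  NOT B OR NOT A = max(a, b) on (0.27, 0.59) = 0.59
  (NOT B OR NOT A) AND E = min(a, b) on (0.59, 0.33) = 0.33
  → value = 0.3300
|0.2312 − 0.3300| = 0.099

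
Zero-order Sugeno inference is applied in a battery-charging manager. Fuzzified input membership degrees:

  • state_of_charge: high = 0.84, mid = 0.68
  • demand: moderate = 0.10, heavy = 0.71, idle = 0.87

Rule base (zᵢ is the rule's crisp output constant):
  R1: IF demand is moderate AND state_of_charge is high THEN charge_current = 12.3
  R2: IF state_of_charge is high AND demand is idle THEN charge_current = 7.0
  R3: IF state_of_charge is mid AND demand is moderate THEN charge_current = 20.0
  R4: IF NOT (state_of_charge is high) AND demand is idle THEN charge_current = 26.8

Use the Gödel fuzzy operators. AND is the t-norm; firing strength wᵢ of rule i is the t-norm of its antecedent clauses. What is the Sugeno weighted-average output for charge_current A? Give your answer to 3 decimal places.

R1 (z=12.3): moderate=0.10, high=0.84; AND[min(a, b)] → w = 0.10
R2 (z=7.0): high=0.84, idle=0.87; AND[min(a, b)] → w = 0.84
R3 (z=20.0): mid=0.68, moderate=0.10; AND[min(a, b)] → w = 0.10
R4 (z=26.8): ¬high=1−0.84=0.16, idle=0.87; AND[min(a, b)] → w = 0.16
Weighted average = (0.10·12.3 + 0.84·7.0 + 0.10·20.0 + 0.16·26.8) / (0.10 + 0.84 + 0.10 + 0.16)
  = 13.3980 / 1.2000 = 11.165

11.165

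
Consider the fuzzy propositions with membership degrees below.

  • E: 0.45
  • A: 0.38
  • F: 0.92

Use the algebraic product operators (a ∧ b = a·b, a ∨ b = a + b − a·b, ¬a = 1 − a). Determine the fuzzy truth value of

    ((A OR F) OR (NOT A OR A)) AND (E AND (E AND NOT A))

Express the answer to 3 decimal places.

0.124

A OR F = a + b − a·b on (0.3800, 0.9200) = 0.9504
NOT A = 1 − 0.3800 = 0.6200
NOT A OR A = a + b − a·b on (0.6200, 0.3800) = 0.7644
(A OR F) OR (NOT A OR A) = a + b − a·b on (0.9504, 0.7644) = 0.9883
NOT A = 1 − 0.3800 = 0.6200
E AND NOT A = a·b on (0.4500, 0.6200) = 0.2790
E AND (E AND NOT A) = a·b on (0.4500, 0.2790) = 0.1256
((A OR F) OR (NOT A OR A)) AND (E AND (E AND NOT A)) = a·b on (0.9883, 0.1256) = 0.1241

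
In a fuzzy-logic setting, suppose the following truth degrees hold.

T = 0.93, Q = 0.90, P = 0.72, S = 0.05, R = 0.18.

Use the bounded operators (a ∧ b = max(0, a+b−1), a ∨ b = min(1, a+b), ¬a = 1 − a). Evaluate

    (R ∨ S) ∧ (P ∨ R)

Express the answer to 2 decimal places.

0.13

R ∨ S = min(1, a+b) on (0.18, 0.05) = 0.23
P ∨ R = min(1, a+b) on (0.72, 0.18) = 0.90
(R ∨ S) ∧ (P ∨ R) = max(0, a+b−1) on (0.23, 0.90) = 0.13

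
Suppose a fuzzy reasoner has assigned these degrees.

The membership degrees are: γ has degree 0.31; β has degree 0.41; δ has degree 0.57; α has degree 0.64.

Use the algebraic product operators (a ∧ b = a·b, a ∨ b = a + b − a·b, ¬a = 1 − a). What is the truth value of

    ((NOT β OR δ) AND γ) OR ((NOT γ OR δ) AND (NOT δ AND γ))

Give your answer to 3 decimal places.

NOT β = 1 − 0.4100 = 0.5900
NOT β OR δ = a + b − a·b on (0.5900, 0.5700) = 0.8237
(NOT β OR δ) AND γ = a·b on (0.8237, 0.3100) = 0.2553
NOT γ = 1 − 0.3100 = 0.6900
NOT γ OR δ = a + b − a·b on (0.6900, 0.5700) = 0.8667
NOT δ = 1 − 0.5700 = 0.4300
NOT δ AND γ = a·b on (0.4300, 0.3100) = 0.1333
(NOT γ OR δ) AND (NOT δ AND γ) = a·b on (0.8667, 0.1333) = 0.1155
((NOT β OR δ) AND γ) OR ((NOT γ OR δ) AND (NOT δ AND γ)) = a + b − a·b on (0.2553, 0.1155) = 0.3414

0.341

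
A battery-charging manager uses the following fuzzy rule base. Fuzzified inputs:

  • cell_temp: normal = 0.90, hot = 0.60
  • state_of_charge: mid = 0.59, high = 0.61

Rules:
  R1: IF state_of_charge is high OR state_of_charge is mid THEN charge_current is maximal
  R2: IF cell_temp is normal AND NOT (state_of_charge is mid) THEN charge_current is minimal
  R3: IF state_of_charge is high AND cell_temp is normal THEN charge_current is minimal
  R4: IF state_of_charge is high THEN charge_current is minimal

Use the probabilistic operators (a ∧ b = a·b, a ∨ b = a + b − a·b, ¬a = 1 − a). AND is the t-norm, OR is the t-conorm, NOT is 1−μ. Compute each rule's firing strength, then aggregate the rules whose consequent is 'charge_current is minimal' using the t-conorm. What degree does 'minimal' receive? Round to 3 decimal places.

R1: high=0.61, mid=0.59; OR[a + b − a·b] → w = 0.8401
R2: normal=0.90, ¬mid=1−0.59=0.41; AND[a·b] → w = 0.3690
R3: high=0.61, normal=0.90; AND[a·b] → w = 0.5490
R4: high=0.61 → w = 0.6100
Rules with consequent 'minimal': {R2, R3, R4} → strengths 0.3690, 0.5490, 0.6100
Aggregate via t-conorm [a + b − a·b]: 0.8890

0.889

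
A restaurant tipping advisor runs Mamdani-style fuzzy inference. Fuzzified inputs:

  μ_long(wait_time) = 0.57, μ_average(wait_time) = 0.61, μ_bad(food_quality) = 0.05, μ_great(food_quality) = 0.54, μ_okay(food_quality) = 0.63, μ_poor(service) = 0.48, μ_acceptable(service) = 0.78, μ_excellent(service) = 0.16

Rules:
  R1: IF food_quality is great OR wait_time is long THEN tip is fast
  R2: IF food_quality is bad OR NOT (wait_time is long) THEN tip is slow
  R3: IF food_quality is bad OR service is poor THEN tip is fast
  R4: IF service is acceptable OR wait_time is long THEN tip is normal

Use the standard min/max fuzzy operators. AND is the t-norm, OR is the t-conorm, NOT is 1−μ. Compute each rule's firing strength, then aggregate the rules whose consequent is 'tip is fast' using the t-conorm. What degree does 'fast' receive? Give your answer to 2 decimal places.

R1: great=0.54, long=0.57; OR[max(a, b)] → w = 0.57
R2: bad=0.05, ¬long=1−0.57=0.43; OR[max(a, b)] → w = 0.43
R3: bad=0.05, poor=0.48; OR[max(a, b)] → w = 0.48
R4: acceptable=0.78, long=0.57; OR[max(a, b)] → w = 0.78
Rules with consequent 'fast': {R1, R3} → strengths 0.57, 0.48
Aggregate via t-conorm [max(a, b)]: 0.57

0.57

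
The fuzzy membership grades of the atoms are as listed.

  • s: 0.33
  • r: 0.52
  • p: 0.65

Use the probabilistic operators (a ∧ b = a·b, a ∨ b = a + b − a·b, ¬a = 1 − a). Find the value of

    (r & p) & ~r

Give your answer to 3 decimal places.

0.162

r & p = a·b on (0.5200, 0.6500) = 0.3380
~r = 1 − 0.5200 = 0.4800
(r & p) & ~r = a·b on (0.3380, 0.4800) = 0.1622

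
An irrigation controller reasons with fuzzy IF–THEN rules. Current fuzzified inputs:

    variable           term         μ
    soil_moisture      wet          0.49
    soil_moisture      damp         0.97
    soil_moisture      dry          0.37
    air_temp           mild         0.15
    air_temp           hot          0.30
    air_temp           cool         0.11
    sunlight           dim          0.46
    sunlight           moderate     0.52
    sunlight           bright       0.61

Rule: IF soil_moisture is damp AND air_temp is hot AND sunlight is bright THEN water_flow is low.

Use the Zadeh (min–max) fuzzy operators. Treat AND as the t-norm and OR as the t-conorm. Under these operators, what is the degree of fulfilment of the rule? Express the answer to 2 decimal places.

0.30

firing strength: damp=0.97, hot=0.30, bright=0.61; AND[min(a, b)] → w = 0.30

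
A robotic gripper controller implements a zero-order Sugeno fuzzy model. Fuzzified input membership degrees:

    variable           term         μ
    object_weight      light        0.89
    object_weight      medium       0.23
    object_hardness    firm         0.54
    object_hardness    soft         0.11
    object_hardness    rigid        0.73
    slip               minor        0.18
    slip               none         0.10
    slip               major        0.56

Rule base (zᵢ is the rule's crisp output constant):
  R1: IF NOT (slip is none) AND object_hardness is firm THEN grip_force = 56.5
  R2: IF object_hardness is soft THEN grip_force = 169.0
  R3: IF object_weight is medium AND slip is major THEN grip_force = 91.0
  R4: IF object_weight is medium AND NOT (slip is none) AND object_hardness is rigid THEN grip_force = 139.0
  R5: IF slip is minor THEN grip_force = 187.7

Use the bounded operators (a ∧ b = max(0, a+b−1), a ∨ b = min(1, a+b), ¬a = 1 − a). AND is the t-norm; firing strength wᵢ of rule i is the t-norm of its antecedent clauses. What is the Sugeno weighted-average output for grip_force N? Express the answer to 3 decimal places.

105.803

R1 (z=56.5): ¬none=1−0.10=0.90, firm=0.54; AND[max(0, a+b−1)] → w = 0.44
R2 (z=169.0): soft=0.11 → w = 0.11
R3 (z=91.0): medium=0.23, major=0.56; AND[max(0, a+b−1)] → w = 0.00
R4 (z=139.0): medium=0.23, ¬none=1−0.10=0.90, rigid=0.73; AND[max(0, a+b−1)] → w = 0.00
R5 (z=187.7): minor=0.18 → w = 0.18
Weighted average = (0.44·56.5 + 0.11·169.0 + 0.00·91.0 + 0.00·139.0 + 0.18·187.7) / (0.44 + 0.11 + 0.00 + 0.00 + 0.18)
  = 77.2360 / 0.7300 = 105.803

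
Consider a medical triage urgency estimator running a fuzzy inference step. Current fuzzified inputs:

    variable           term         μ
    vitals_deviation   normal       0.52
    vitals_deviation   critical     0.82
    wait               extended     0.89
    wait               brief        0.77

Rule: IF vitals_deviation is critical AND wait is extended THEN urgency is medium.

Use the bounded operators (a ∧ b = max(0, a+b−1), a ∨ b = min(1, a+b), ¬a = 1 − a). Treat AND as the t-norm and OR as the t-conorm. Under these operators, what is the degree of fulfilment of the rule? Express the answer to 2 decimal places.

firing strength: critical=0.82, extended=0.89; AND[max(0, a+b−1)] → w = 0.71

0.71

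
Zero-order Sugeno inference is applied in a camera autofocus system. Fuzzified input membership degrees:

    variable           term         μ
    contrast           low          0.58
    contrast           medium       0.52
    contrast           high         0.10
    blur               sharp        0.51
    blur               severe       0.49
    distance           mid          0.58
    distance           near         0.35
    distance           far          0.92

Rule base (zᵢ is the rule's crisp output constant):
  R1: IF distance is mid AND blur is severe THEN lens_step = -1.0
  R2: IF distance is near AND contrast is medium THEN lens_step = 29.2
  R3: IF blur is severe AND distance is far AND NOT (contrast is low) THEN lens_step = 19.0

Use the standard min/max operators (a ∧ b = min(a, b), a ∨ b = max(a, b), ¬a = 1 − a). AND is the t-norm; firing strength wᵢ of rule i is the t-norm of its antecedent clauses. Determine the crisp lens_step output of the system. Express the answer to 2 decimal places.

14.06

R1 (z=-1.0): mid=0.58, severe=0.49; AND[min(a, b)] → w = 0.49
R2 (z=29.2): near=0.35, medium=0.52; AND[min(a, b)] → w = 0.35
R3 (z=19.0): severe=0.49, far=0.92, ¬low=1−0.58=0.42; AND[min(a, b)] → w = 0.42
Weighted average = (0.49·-1.0 + 0.35·29.2 + 0.42·19.0) / (0.49 + 0.35 + 0.42)
  = 17.7100 / 1.2600 = 14.06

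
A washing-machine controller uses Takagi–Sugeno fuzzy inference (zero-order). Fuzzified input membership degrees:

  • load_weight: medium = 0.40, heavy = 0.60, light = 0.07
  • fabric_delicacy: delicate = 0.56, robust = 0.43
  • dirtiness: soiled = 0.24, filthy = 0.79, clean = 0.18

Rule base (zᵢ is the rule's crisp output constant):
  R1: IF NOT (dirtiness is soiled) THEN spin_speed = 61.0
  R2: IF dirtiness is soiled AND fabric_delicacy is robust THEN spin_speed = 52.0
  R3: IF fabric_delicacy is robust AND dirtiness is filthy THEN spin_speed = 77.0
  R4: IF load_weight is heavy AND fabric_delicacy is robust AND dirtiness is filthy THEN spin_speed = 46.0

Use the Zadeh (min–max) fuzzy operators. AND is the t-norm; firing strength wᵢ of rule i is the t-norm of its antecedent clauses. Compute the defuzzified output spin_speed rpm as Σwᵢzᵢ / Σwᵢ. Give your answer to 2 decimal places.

R1 (z=61.0): ¬soiled=1−0.24=0.76 → w = 0.76
R2 (z=52.0): soiled=0.24, robust=0.43; AND[min(a, b)] → w = 0.24
R3 (z=77.0): robust=0.43, filthy=0.79; AND[min(a, b)] → w = 0.43
R4 (z=46.0): heavy=0.60, robust=0.43, filthy=0.79; AND[min(a, b)] → w = 0.43
Weighted average = (0.76·61.0 + 0.24·52.0 + 0.43·77.0 + 0.43·46.0) / (0.76 + 0.24 + 0.43 + 0.43)
  = 111.7300 / 1.8600 = 60.07

60.07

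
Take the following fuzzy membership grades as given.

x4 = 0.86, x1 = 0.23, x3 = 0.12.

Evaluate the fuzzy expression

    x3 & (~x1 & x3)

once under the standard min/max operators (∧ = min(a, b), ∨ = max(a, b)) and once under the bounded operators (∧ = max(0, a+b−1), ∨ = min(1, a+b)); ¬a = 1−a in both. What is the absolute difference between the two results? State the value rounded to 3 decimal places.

0.120

Under standard min/max:
  ~x1 = 1 − 0.23 = 0.77
  ~x1 & x3 = min(a, b) on (0.77, 0.12) = 0.12
  x3 & (~x1 & x3) = min(a, b) on (0.12, 0.12) = 0.12
  → value = 0.1200
Under bounded:
  ~x1 = 1 − 0.23 = 0.77
  ~x1 & x3 = max(0, a+b−1) on (0.77, 0.12) = 0.00
  x3 & (~x1 & x3) = max(0, a+b−1) on (0.12, 0.00) = 0.00
  → value = 0.0000
|0.1200 − 0.0000| = 0.120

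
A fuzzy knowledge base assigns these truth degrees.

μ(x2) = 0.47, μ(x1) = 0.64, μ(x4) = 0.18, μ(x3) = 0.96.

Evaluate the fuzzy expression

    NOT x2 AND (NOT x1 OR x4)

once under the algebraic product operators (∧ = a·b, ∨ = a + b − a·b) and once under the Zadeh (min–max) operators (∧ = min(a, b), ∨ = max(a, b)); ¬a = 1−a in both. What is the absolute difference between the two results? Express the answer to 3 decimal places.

Under algebraic product:
  NOT x2 = 1 − 0.4700 = 0.5300
  NOT x1 = 1 − 0.6400 = 0.3600
  NOT x1 OR x4 = a + b − a·b on (0.3600, 0.1800) = 0.4752
  NOT x2 AND (NOT x1 OR x4) = a·b on (0.5300, 0.4752) = 0.2519
  → value = 0.2519
Under Zadeh (min–max):
  NOT x2 = 1 − 0.47 = 0.53
  NOT x1 = 1 − 0.64 = 0.36
  NOT x1 OR x4 = max(a, b) on (0.36, 0.18) = 0.36
  NOT x2 AND (NOT x1 OR x4) = min(a, b) on (0.53, 0.36) = 0.36
  → value = 0.3600
|0.2519 − 0.3600| = 0.108

0.108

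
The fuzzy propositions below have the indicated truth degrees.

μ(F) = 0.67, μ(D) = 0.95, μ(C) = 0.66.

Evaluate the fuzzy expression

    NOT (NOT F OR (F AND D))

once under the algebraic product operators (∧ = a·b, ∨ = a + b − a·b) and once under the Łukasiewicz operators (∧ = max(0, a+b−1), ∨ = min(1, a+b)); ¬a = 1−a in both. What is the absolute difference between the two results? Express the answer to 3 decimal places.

0.194

Under algebraic product:
  NOT F = 1 − 0.6700 = 0.3300
  F AND D = a·b on (0.6700, 0.9500) = 0.6365
  NOT F OR (F AND D) = a + b − a·b on (0.3300, 0.6365) = 0.7565
  NOT (NOT F OR (F AND D)) = 1 − 0.7565 = 0.2435
  → value = 0.2435
Under Łukasiewicz:
  NOT F = 1 − 0.67 = 0.33
  F AND D = max(0, a+b−1) on (0.67, 0.95) = 0.62
  NOT F OR (F AND D) = min(1, a+b) on (0.33, 0.62) = 0.95
  NOT (NOT F OR (F AND D)) = 1 − 0.95 = 0.05
  → value = 0.0500
|0.2435 − 0.0500| = 0.194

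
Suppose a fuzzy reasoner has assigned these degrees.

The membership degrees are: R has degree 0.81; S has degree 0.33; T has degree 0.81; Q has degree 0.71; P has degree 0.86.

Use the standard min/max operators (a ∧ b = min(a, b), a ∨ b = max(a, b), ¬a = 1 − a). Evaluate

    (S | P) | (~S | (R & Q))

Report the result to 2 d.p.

S | P = max(a, b) on (0.33, 0.86) = 0.86
~S = 1 − 0.33 = 0.67
R & Q = min(a, b) on (0.81, 0.71) = 0.71
~S | (R & Q) = max(a, b) on (0.67, 0.71) = 0.71
(S | P) | (~S | (R & Q)) = max(a, b) on (0.86, 0.71) = 0.86

0.86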